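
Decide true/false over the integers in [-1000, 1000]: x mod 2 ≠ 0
The claim fails at x = 0:
x = 0: LHS = 0 mod 2 = 0; 0 ≠ 0 — FAILS

Because a single integer refutes it, the statement is false.

Answer: False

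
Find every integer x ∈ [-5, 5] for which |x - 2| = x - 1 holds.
Track d = LHS − RHS over the integers in [-5, 5]. Equality would need d = 0, but d changes sign only between consecutive integers, jumping over 0:
x = 1: LHS = |1 - 2| = |-1| = 1, RHS = 1 - 1 = 0; 1 = 0 — FAILS  (d = 1)
x = 2: LHS = |2 - 2| = |0| = 0, RHS = 2 - 1 = 1; 0 = 1 — FAILS  (d = -1)
Away from these crossings d keeps a constant sign, and checking every integer in [-5, 5] confirms d ≠ 0 throughout. Hence the two sides are never equal, so the claimed relation (=) fails for every integer in [-5, 5].

Answer: None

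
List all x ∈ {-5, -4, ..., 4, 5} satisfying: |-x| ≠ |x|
LHS − RHS = 0 at every integer in [-5, 5]; the two sides always agree. For instance:
x = -5: LHS = |-(-5)| = |5| = 5, RHS = |-5| = 5; 5 ≠ 5 — FAILS
x = 0: LHS = |-0| = |0| = 0, RHS = |0| = 0; 0 ≠ 0 — FAILS
x = 5: LHS = |-5| = 5, RHS = |5| = 5; 5 ≠ 5 — FAILS
The sides are never unequal, so the claimed relation (≠) fails for every integer in [-5, 5].

Answer: None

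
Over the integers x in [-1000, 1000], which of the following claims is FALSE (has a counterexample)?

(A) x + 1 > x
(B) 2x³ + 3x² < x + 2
(A) Over all integers in [-1000, 1000], LHS − RHS is smallest at x = 0, where it equals 1:
x = 0: LHS = 0 + 1 = 1; 1 > 0 — holds
At the ends of the range:
x = -1000: LHS = (-1000) + 1 = -999; -999 > -1000 — holds
x = 1000: LHS = 1000 + 1 = 1001; 1001 > 1000 — holds
Hence LHS − RHS is never zero or negative, i.e. LHS > RHS throughout, so the relation holds for every integer in [-1000, 1000].

(B) x = 1: LHS = 2·1³ + 3·1² = 5, RHS = 1 + 2 = 3; 5 < 3 — FAILS

Only (B) has a counterexample.

Answer: B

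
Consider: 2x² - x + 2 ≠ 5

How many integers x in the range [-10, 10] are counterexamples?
Counterexamples in [-10, 10]: {-1}.

Counting them gives 1 values.

Answer: 1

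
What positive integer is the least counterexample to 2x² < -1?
Testing positive integers:
x = 1: LHS = 2·1² = 2; 2 < -1 — FAILS  ← smallest positive counterexample

Answer: x = 1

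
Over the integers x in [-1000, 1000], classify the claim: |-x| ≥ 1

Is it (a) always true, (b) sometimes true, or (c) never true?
Holds at x = 1: LHS = |-1| = 1; 1 ≥ 1 — holds
Fails at x = 0: LHS = |-0| = |0| = 0; 0 ≥ 1 — FAILS
It is satisfied by some integers in the range but not all.

Answer: Sometimes true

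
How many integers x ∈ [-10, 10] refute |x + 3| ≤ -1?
Counterexamples in [-10, 10]: {-10, -9, -8, -7, -6, -5, -4, -3, -2, -1, 0, 1, 2, 3, 4, 5, 6, 7, 8, 9, 10}.

Counting them gives 21 values.

Answer: 21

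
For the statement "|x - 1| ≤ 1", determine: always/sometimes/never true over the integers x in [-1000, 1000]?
Holds at x = 0: LHS = |0 - 1| = |-1| = 1; 1 ≤ 1 — holds
Fails at x = -1: LHS = |(-1) - 1| = |-2| = 2; 2 ≤ 1 — FAILS
It is satisfied by some integers in the range but not all.

Answer: Sometimes true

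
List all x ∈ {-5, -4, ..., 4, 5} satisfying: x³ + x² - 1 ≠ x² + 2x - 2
Holds for: {-5, -4, -3, -2, -1, 0, 2, 3, 4, 5}
Fails for: {1}

Answer: {-5, -4, -3, -2, -1, 0, 2, 3, 4, 5}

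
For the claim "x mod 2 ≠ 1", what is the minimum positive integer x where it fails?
Testing positive integers:
x = 1: LHS = 1 mod 2 = 1; 1 ≠ 1 — FAILS  ← smallest positive counterexample

Answer: x = 1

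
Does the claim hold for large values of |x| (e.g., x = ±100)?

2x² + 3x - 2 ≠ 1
x = 100: LHS = 2·100² + 3·100 - 2 = 20298; 20298 ≠ 1 — holds
x = -100: LHS = 2·(-100)² + 3·(-100) - 2 = 19698; 19698 ≠ 1 — holds

Answer: Yes, holds for both x = 100 and x = -100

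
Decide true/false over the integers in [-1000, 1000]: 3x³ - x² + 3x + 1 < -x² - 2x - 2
The claim fails at x = 0:
x = 0: LHS = 3·0³ - 0² + 3·0 + 1 = 1, RHS = -0² - 2·0 - 2 = -2; 1 < -2 — FAILS

Because a single integer refutes it, the statement is false.

Answer: False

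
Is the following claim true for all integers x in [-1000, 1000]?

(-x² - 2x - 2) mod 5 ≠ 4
The claim fails at x = -1:
x = -1: LHS = (-(-1)² - 2·(-1) - 2) mod 5 = (-1) mod 5 = 4; 4 ≠ 4 — FAILS

Because a single integer refutes it, the statement is false.

Answer: False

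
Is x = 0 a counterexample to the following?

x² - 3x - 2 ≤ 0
Substitute x = 0 into the relation:
x = 0: LHS = 0² - 3·0 - 2 = -2; -2 ≤ 0 — holds

The claim holds here, so x = 0 is not a counterexample. (A counterexample exists elsewhere, e.g. x = -1.)

Answer: No, x = 0 is not a counterexample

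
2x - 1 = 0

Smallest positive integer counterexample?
Testing positive integers:
x = 1: LHS = 2·1 - 1 = 1; 1 = 0 — FAILS  ← smallest positive counterexample

Answer: x = 1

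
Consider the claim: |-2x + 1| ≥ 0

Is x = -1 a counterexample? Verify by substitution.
Substitute x = -1 into the relation:
x = -1: LHS = |-2·(-1) + 1| = |3| = 3; 3 ≥ 0 — holds

The relation holds at x = -1, so it is not a counterexample.

Answer: No, x = -1 is not a counterexample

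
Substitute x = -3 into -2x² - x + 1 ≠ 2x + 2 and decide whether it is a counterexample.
Substitute x = -3 into the relation:
x = -3: LHS = -2·(-3)² - (-3) + 1 = -14, RHS = 2·(-3) + 2 = -4; -14 ≠ -4 — holds

The claim holds here, so x = -3 is not a counterexample. (A counterexample exists elsewhere, e.g. x = -1.)

Answer: No, x = -3 is not a counterexample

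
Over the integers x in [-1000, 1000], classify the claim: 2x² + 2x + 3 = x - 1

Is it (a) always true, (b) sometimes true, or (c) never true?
Over all integers in [-1000, 1000], LHS − RHS is always positive; it is smallest at x = 0, where it equals 4:
x = 0: LHS = 2·0² + 2·0 + 3 = 3, RHS = 0 - 1 = -1; 3 = -1 — FAILS
At the ends of the range:
x = -1000: LHS = 2·(-1000)² + 2·(-1000) + 3 = 1998003, RHS = (-1000) - 1 = -1001; 1998003 = -1001 — FAILS
x = 1000: LHS = 2·1000² + 2·1000 + 3 = 2002003, RHS = 1000 - 1 = 999; 2002003 = 999 — FAILS
Hence LHS − RHS is never 0, i.e. the two sides are never equal, so the claimed relation (=) fails for every integer in [-1000, 1000].

No integer in the range satisfies it.

Answer: Never true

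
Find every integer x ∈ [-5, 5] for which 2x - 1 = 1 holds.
Holds for: {1}
Fails for: {-5, -4, -3, -2, -1, 0, 2, 3, 4, 5}

Answer: {1}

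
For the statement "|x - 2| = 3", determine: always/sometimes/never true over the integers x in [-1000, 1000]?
Holds at x = -1: LHS = |(-1) - 2| = |-3| = 3; 3 = 3 — holds
Fails at x = 0: LHS = |0 - 2| = |-2| = 2; 2 = 3 — FAILS
It is satisfied by some integers in the range but not all.

Answer: Sometimes true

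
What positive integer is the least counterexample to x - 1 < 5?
Testing positive integers:
x = 1: LHS = 1 - 1 = 0; 0 < 5 — holds
x = 2: LHS = 2 - 1 = 1; 1 < 5 — holds
x = 3: LHS = 3 - 1 = 2; 2 < 5 — holds
x = 4: LHS = 4 - 1 = 3; 3 < 5 — holds
x = 5: LHS = 5 - 1 = 4; 4 < 5 — holds
x = 6: LHS = 6 - 1 = 5; 5 < 5 — FAILS  ← smallest positive counterexample

Answer: x = 6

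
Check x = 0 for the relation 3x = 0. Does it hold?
x = 0: LHS = 3·0 = 0; 0 = 0 — holds

The relation is satisfied at x = 0.

Answer: Yes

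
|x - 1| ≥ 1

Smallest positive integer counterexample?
Testing positive integers:
x = 1: LHS = |1 - 1| = |0| = 0; 0 ≥ 1 — FAILS  ← smallest positive counterexample

Answer: x = 1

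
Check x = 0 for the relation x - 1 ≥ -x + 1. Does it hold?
x = 0: LHS = 0 - 1 = -1, RHS = -0 + 1 = 1; -1 ≥ 1 — FAILS

The relation fails at x = 0, so x = 0 is a counterexample.

Answer: No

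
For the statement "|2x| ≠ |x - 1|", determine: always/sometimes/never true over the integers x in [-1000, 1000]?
Holds at x = 0: LHS = |2·0| = |0| = 0, RHS = |0 - 1| = |-1| = 1; 0 ≠ 1 — holds
Fails at x = -1: LHS = |2·(-1)| = |-2| = 2, RHS = |(-1) - 1| = |-2| = 2; 2 ≠ 2 — FAILS
It is satisfied by some integers in the range but not all.

Answer: Sometimes true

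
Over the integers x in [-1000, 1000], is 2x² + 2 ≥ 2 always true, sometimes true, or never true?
Over all integers in [-1000, 1000], LHS − RHS is smallest at x = 0, where it equals 0:
x = 0: LHS = 2·0² + 2 = 2; 2 ≥ 2 — holds
At the ends of the range:
x = -1000: LHS = 2·(-1000)² + 2 = 2000002; 2000002 ≥ 2 — holds
x = 1000: LHS = 2·1000² + 2 = 2000002; 2000002 ≥ 2 — holds
Hence LHS − RHS is never negative, i.e. LHS ≥ RHS throughout, so the relation holds for every integer in [-1000, 1000].

No counterexample exists.

Answer: Always true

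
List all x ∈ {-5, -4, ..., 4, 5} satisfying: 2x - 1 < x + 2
Holds for: {-5, -4, -3, -2, -1, 0, 1, 2}
Fails for: {3, 4, 5}

Answer: {-5, -4, -3, -2, -1, 0, 1, 2}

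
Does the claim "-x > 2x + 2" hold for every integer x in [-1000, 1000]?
The claim fails at x = 0:
x = 0: LHS = -0 = 0, RHS = 2·0 + 2 = 2; 0 > 2 — FAILS

Because a single integer refutes it, the statement is false.

Answer: False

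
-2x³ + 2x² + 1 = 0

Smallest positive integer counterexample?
Testing positive integers:
x = 1: LHS = -2·1³ + 2·1² + 1 = 1; 1 = 0 — FAILS  ← smallest positive counterexample

Answer: x = 1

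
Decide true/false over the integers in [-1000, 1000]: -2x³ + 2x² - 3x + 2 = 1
The claim fails at x = 0:
x = 0: LHS = -2·0³ + 2·0² - 3·0 + 2 = 2; 2 = 1 — FAILS

Because a single integer refutes it, the statement is false.

Answer: False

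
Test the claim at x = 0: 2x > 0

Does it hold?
x = 0: LHS = 2·0 = 0; 0 > 0 — FAILS

The relation fails at x = 0, so x = 0 is a counterexample.

Answer: No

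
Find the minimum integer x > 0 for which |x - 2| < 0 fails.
Testing positive integers:
x = 1: LHS = |1 - 2| = |-1| = 1; 1 < 0 — FAILS  ← smallest positive counterexample

Answer: x = 1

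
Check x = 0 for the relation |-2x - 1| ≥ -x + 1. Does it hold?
x = 0: LHS = |-2·0 - 1| = |-1| = 1, RHS = -0 + 1 = 1; 1 ≥ 1 — holds

The relation is satisfied at x = 0.

Answer: Yes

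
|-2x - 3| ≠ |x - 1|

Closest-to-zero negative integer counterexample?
Testing negative integers from -1 downward:
x = -1: LHS = |-2·(-1) - 3| = |-1| = 1, RHS = |(-1) - 1| = |-2| = 2; 1 ≠ 2 — holds
x = -2: LHS = |-2·(-2) - 3| = |1| = 1, RHS = |(-2) - 1| = |-3| = 3; 1 ≠ 3 — holds
x = -3: LHS = |-2·(-3) - 3| = |3| = 3, RHS = |(-3) - 1| = |-4| = 4; 3 ≠ 4 — holds
x = -4: LHS = |-2·(-4) - 3| = |5| = 5, RHS = |(-4) - 1| = |-5| = 5; 5 ≠ 5 — FAILS  ← closest negative counterexample to 0

Answer: x = -4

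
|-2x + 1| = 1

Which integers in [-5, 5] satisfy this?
Holds for: {0, 1}
Fails for: {-5, -4, -3, -2, -1, 2, 3, 4, 5}

Answer: {0, 1}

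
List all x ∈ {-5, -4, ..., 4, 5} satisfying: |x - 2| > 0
Holds for: {-5, -4, -3, -2, -1, 0, 1, 3, 4, 5}
Fails for: {2}

Answer: {-5, -4, -3, -2, -1, 0, 1, 3, 4, 5}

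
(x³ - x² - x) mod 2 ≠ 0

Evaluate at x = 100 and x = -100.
x = 100: LHS = (100³ - 100² - 100) mod 2 = 989900 mod 2 = 0; 0 ≠ 0 — FAILS
x = -100: LHS = ((-100)³ - (-100)² - (-100)) mod 2 = (-1009900) mod 2 = 0; 0 ≠ 0 — FAILS

Answer: No, fails for both x = 100 and x = -100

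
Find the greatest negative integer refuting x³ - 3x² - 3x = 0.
Testing negative integers from -1 downward:
x = -1: LHS = (-1)³ - 3·(-1)² - 3·(-1) = -1; -1 = 0 — FAILS  ← closest negative counterexample to 0

Answer: x = -1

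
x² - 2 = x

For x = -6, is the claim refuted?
Substitute x = -6 into the relation:
x = -6: LHS = (-6)² - 2 = 34; 34 = -6 — FAILS

Since the claim fails at x = -6, this value is a counterexample.

Answer: Yes, x = -6 is a counterexample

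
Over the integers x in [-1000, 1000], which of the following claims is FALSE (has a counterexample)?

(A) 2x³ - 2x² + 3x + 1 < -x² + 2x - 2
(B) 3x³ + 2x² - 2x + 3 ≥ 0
(A) x = 0: LHS = 2·0³ - 2·0² + 3·0 + 1 = 1, RHS = -0² + 2·0 - 2 = -2; 1 < -2 — FAILS
(B) x = -2: LHS = 3·(-2)³ + 2·(-2)² - 2·(-2) + 3 = -9; -9 ≥ 0 — FAILS

Answer: Both A and B are false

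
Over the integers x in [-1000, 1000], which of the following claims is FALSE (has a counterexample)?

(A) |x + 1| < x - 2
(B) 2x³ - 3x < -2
(A) x = 0: LHS = |0 + 1| = |1| = 1, RHS = 0 - 2 = -2; 1 < -2 — FAILS
(B) x = 0: LHS = 2·0³ - 3·0 = 0; 0 < -2 — FAILS

Answer: Both A and B are false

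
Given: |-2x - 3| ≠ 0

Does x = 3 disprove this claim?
Substitute x = 3 into the relation:
x = 3: LHS = |-2·3 - 3| = |-9| = 9; 9 ≠ 0 — holds

The relation holds at x = 3, so it is not a counterexample.

Answer: No, x = 3 is not a counterexample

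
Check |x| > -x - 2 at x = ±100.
x = 100: LHS = |100| = 100, RHS = -100 - 2 = -102; 100 > -102 — holds
x = -100: LHS = |-100| = 100, RHS = -(-100) - 2 = 98; 100 > 98 — holds

Answer: Yes, holds for both x = 100 and x = -100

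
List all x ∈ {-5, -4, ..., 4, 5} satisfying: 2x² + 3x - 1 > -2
Holds for: {-5, -4, -3, -2, 0, 1, 2, 3, 4, 5}
Fails for: {-1}

Answer: {-5, -4, -3, -2, 0, 1, 2, 3, 4, 5}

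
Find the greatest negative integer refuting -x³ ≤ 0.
Testing negative integers from -1 downward:
x = -1: LHS = -(-1)³ = 1; 1 ≤ 0 — FAILS  ← closest negative counterexample to 0

Answer: x = -1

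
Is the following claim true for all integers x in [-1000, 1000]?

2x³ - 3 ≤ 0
The claim fails at x = 2:
x = 2: LHS = 2·2³ - 3 = 13; 13 ≤ 0 — FAILS

Because a single integer refutes it, the statement is false.

Answer: False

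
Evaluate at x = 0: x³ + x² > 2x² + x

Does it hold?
x = 0: LHS = 0³ + 0² = 0, RHS = 2·0² + 0 = 0; 0 > 0 — FAILS

The relation fails at x = 0, so x = 0 is a counterexample.

Answer: No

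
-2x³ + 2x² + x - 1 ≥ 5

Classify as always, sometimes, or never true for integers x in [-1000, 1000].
Holds at x = -2: LHS = -2·(-2)³ + 2·(-2)² + (-2) - 1 = 21; 21 ≥ 5 — holds
Fails at x = 0: LHS = -2·0³ + 2·0² + 0 - 1 = -1; -1 ≥ 5 — FAILS
It is satisfied by some integers in the range but not all.

Answer: Sometimes true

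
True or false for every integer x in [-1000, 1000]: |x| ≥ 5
The claim fails at x = 0:
x = 0: LHS = |0| = 0; 0 ≥ 5 — FAILS

Because a single integer refutes it, the statement is false.

Answer: False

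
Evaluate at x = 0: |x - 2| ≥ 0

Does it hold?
x = 0: LHS = |0 - 2| = |-2| = 2; 2 ≥ 0 — holds

The relation is satisfied at x = 0.

Answer: Yes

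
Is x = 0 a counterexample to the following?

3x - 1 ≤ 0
Substitute x = 0 into the relation:
x = 0: LHS = 3·0 - 1 = -1; -1 ≤ 0 — holds

The claim holds here, so x = 0 is not a counterexample. (A counterexample exists elsewhere, e.g. x = 1.)

Answer: No, x = 0 is not a counterexample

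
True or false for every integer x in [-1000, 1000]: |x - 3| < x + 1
The claim fails at x = 0:
x = 0: LHS = |0 - 3| = |-3| = 3, RHS = 0 + 1 = 1; 3 < 1 — FAILS

Because a single integer refutes it, the statement is false.

Answer: False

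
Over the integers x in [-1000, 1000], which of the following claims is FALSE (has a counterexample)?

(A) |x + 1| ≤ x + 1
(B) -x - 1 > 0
(A) x = -2: LHS = |(-2) + 1| = |-1| = 1, RHS = (-2) + 1 = -1; 1 ≤ -1 — FAILS
(B) x = 0: LHS = -0 - 1 = -1; -1 > 0 — FAILS

Answer: Both A and B are false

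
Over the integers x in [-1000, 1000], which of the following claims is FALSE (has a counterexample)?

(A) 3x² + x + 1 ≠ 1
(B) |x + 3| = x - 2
(A) x = 0: LHS = 3·0² + 0 + 1 = 1; 1 ≠ 1 — FAILS
(B) x = 0: LHS = |0 + 3| = |3| = 3, RHS = 0 - 2 = -2; 3 = -2 — FAILS

Answer: Both A and B are false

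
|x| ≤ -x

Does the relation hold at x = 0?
x = 0: LHS = |0| = 0, RHS = -0 = 0; 0 ≤ 0 — holds

The relation is satisfied at x = 0.

Answer: Yes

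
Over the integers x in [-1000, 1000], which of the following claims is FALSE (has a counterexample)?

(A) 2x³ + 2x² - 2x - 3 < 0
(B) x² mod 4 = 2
(A) x = 2: LHS = 2·2³ + 2·2² - 2·2 - 3 = 17; 17 < 0 — FAILS
(B) x = 0: LHS = (0²) mod 4 = 0 mod 4 = 0; 0 = 2 — FAILS

Answer: Both A and B are false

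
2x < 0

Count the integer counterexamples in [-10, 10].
Counterexamples in [-10, 10]: {0, 1, 2, 3, 4, 5, 6, 7, 8, 9, 10}.

Counting them gives 11 values.

Answer: 11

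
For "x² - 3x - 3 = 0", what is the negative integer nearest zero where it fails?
Testing negative integers from -1 downward:
x = -1: LHS = (-1)² - 3·(-1) - 3 = 1; 1 = 0 — FAILS  ← closest negative counterexample to 0

Answer: x = -1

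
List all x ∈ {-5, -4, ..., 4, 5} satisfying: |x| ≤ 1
Holds for: {-1, 0, 1}
Fails for: {-5, -4, -3, -2, 2, 3, 4, 5}

Answer: {-1, 0, 1}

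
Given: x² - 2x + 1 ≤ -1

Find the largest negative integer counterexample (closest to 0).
Testing negative integers from -1 downward:
x = -1: LHS = (-1)² - 2·(-1) + 1 = 4; 4 ≤ -1 — FAILS  ← closest negative counterexample to 0

Answer: x = -1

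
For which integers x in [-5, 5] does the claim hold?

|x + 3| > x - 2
Over all integers in [-5, 5], LHS − RHS is smallest at x = 0, where it equals 5:
x = 0: LHS = |0 + 3| = |3| = 3, RHS = 0 - 2 = -2; 3 > -2 — holds
At the ends of the range:
x = -5: LHS = |(-5) + 3| = |-2| = 2, RHS = (-5) - 2 = -7; 2 > -7 — holds
x = 5: LHS = |5 + 3| = |8| = 8, RHS = 5 - 2 = 3; 8 > 3 — holds
Hence LHS − RHS is never zero or negative, i.e. LHS > RHS throughout, so the relation holds for every integer in [-5, 5].

Answer: All integers in [-5, 5]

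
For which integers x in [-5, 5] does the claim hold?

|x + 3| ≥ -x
Holds for: {-1, 0, 1, 2, 3, 4, 5}
Fails for: {-5, -4, -3, -2}

Answer: {-1, 0, 1, 2, 3, 4, 5}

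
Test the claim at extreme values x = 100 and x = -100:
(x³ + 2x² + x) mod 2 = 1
x = 100: LHS = (100³ + 2·100² + 100) mod 2 = 1020100 mod 2 = 0; 0 = 1 — FAILS
x = -100: LHS = ((-100)³ + 2·(-100)² + (-100)) mod 2 = (-980100) mod 2 = 0; 0 = 1 — FAILS

Answer: No, fails for both x = 100 and x = -100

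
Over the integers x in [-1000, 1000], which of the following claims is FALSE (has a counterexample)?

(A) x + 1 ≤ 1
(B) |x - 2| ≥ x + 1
(A) x = 1: LHS = 1 + 1 = 2; 2 ≤ 1 — FAILS
(B) x = 1: LHS = |1 - 2| = |-1| = 1, RHS = 1 + 1 = 2; 1 ≥ 2 — FAILS

Answer: Both A and B are false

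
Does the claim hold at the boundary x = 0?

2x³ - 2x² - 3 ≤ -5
x = 0: LHS = 2·0³ - 2·0² - 3 = -3; -3 ≤ -5 — FAILS

The relation fails at x = 0, so x = 0 is a counterexample.

Answer: No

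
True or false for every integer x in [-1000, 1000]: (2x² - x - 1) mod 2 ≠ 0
The claim fails at x = 1:
x = 1: LHS = (2·1² - 1 - 1) mod 2 = 0 mod 2 = 0; 0 ≠ 0 — FAILS

Because a single integer refutes it, the statement is false.

Answer: False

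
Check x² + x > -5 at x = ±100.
x = 100: LHS = 100² + 100 = 10100; 10100 > -5 — holds
x = -100: LHS = (-100)² + (-100) = 9900; 9900 > -5 — holds

Answer: Yes, holds for both x = 100 and x = -100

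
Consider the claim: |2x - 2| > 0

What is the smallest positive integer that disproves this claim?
Testing positive integers:
x = 1: LHS = |2·1 - 2| = |0| = 0; 0 > 0 — FAILS  ← smallest positive counterexample

Answer: x = 1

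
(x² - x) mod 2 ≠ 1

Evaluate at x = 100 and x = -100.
x = 100: LHS = (100² - 100) mod 2 = 9900 mod 2 = 0; 0 ≠ 1 — holds
x = -100: LHS = ((-100)² - (-100)) mod 2 = 10100 mod 2 = 0; 0 ≠ 1 — holds

Answer: Yes, holds for both x = 100 and x = -100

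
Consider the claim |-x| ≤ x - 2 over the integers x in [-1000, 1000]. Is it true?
The claim fails at x = 0:
x = 0: LHS = |-0| = |0| = 0, RHS = 0 - 2 = -2; 0 ≤ -2 — FAILS

Because a single integer refutes it, the statement is false.

Answer: False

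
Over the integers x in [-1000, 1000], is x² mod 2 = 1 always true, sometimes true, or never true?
Holds at x = 1: LHS = (1²) mod 2 = 1 mod 2 = 1; 1 = 1 — holds
Fails at x = 0: LHS = (0²) mod 2 = 0 mod 2 = 0; 0 = 1 — FAILS
It is satisfied by some integers in the range but not all.

Answer: Sometimes true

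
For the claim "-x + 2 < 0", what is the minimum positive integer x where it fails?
Testing positive integers:
x = 1: LHS = -1 + 2 = 1; 1 < 0 — FAILS  ← smallest positive counterexample

Answer: x = 1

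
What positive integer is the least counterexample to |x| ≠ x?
Testing positive integers:
x = 1: LHS = |1| = 1; 1 ≠ 1 — FAILS  ← smallest positive counterexample

Answer: x = 1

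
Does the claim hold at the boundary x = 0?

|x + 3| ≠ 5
x = 0: LHS = |0 + 3| = |3| = 3; 3 ≠ 5 — holds

The relation is satisfied at x = 0.

Answer: Yes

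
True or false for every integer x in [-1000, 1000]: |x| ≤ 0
The claim fails at x = 1:
x = 1: LHS = |1| = 1; 1 ≤ 0 — FAILS

Because a single integer refutes it, the statement is false.

Answer: False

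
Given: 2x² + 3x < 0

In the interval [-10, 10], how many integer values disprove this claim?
Counterexamples in [-10, 10]: {-10, -9, -8, -7, -6, -5, -4, -3, -2, 0, 1, 2, 3, 4, 5, 6, 7, 8, 9, 10}.

Counting them gives 20 values.

Answer: 20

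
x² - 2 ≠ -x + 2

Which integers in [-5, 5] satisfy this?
Track d = LHS − RHS over the integers in [-5, 5]. Equality would need d = 0, but d changes sign only between consecutive integers, jumping over 0:
x = -3: LHS = (-3)² - 2 = 7, RHS = -(-3) + 2 = 5; 7 ≠ 5 — holds  (d = 2)
x = -2: LHS = (-2)² - 2 = 2, RHS = -(-2) + 2 = 4; 2 ≠ 4 — holds  (d = -2)
x = 1: LHS = 1² - 2 = -1, RHS = -1 + 2 = 1; -1 ≠ 1 — holds  (d = -2)
x = 2: LHS = 2² - 2 = 2, RHS = -2 + 2 = 0; 2 ≠ 0 — holds  (d = 2)
Away from these crossings d keeps a constant sign, and checking every integer in [-5, 5] confirms d ≠ 0 throughout. Hence the two sides are never equal, so the relation holds for every integer in [-5, 5].

Answer: All integers in [-5, 5]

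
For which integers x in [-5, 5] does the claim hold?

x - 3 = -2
Holds for: {1}
Fails for: {-5, -4, -3, -2, -1, 0, 2, 3, 4, 5}

Answer: {1}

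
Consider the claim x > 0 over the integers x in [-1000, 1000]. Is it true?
The claim fails at x = 0:
x = 0: 0 > 0 — FAILS

Because a single integer refutes it, the statement is false.

Answer: False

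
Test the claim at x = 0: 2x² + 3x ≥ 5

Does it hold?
x = 0: LHS = 2·0² + 3·0 = 0; 0 ≥ 5 — FAILS

The relation fails at x = 0, so x = 0 is a counterexample.

Answer: No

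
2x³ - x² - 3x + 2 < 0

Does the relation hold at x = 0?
x = 0: LHS = 2·0³ - 0² - 3·0 + 2 = 2; 2 < 0 — FAILS

The relation fails at x = 0, so x = 0 is a counterexample.

Answer: No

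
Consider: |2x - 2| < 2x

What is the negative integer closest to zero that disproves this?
Testing negative integers from -1 downward:
x = -1: LHS = |2·(-1) - 2| = |-4| = 4, RHS = 2·(-1) = -2; 4 < -2 — FAILS  ← closest negative counterexample to 0

Answer: x = -1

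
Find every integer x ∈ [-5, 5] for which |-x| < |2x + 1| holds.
Holds for: {-5, -4, -3, -2, 0, 1, 2, 3, 4, 5}
Fails for: {-1}

Answer: {-5, -4, -3, -2, 0, 1, 2, 3, 4, 5}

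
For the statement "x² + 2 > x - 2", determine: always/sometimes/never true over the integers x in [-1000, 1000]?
Over all integers in [-1000, 1000], LHS − RHS is smallest at x = 0, where it equals 4:
x = 0: LHS = 0² + 2 = 2, RHS = 0 - 2 = -2; 2 > -2 — holds
At the ends of the range:
x = -1000: LHS = (-1000)² + 2 = 1000002, RHS = (-1000) - 2 = -1002; 1000002 > -1002 — holds
x = 1000: LHS = 1000² + 2 = 1000002, RHS = 1000 - 2 = 998; 1000002 > 998 — holds
Hence LHS − RHS is never zero or negative, i.e. LHS > RHS throughout, so the relation holds for every integer in [-1000, 1000].

No counterexample exists.

Answer: Always true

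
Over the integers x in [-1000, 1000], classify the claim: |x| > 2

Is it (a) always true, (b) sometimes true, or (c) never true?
Holds at x = 3: LHS = |3| = 3; 3 > 2 — holds
Fails at x = 0: LHS = |0| = 0; 0 > 2 — FAILS
It is satisfied by some integers in the range but not all.

Answer: Sometimes true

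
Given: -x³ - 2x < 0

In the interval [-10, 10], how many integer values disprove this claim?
Counterexamples in [-10, 10]: {-10, -9, -8, -7, -6, -5, -4, -3, -2, -1, 0}.

Counting them gives 11 values.

Answer: 11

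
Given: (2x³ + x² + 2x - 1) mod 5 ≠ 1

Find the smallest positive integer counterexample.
Testing positive integers:
x = 1: LHS = (2·1³ + 1² + 2·1 - 1) mod 5 = 4 mod 5 = 4; 4 ≠ 1 — holds
x = 2: LHS = (2·2³ + 2² + 2·2 - 1) mod 5 = 23 mod 5 = 3; 3 ≠ 1 — holds
x = 3: LHS = (2·3³ + 3² + 2·3 - 1) mod 5 = 68 mod 5 = 3; 3 ≠ 1 — holds
x = 4: LHS = (2·4³ + 4² + 2·4 - 1) mod 5 = 151 mod 5 = 1; 1 ≠ 1 — FAILS  ← smallest positive counterexample

Answer: x = 4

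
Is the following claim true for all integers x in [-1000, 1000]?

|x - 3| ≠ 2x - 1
Track d = LHS − RHS over the integers in [-1000, 1000]. Equality would need d = 0, but d changes sign only between consecutive integers, jumping over 0:
x = 1: LHS = |1 - 3| = |-2| = 2, RHS = 2·1 - 1 = 1; 2 ≠ 1 — holds  (d = 1)
x = 2: LHS = |2 - 3| = |-1| = 1, RHS = 2·2 - 1 = 3; 1 ≠ 3 — holds  (d = -2)
Away from these crossings d keeps a constant sign, and checking every integer in [-1000, 1000] confirms d ≠ 0 throughout. Hence the two sides are never equal, so the relation holds for every integer in [-1000, 1000].

No counterexample exists.

Answer: True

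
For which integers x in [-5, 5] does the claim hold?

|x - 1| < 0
An absolute value is never negative, so the left side is ≥ 0 for every x, while the right side is 0. Tightest case in [-5, 5] is x = 1:
x = 1: LHS = |1 - 1| = |0| = 0; 0 < 0 — FAILS
Hence LHS − RHS is never negative, i.e. LHS ≥ RHS throughout, so the claimed relation (<) fails for every integer in [-5, 5].

Answer: None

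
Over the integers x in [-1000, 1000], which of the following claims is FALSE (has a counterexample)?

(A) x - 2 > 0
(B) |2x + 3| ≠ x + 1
(A) x = 0: LHS = 0 - 2 = -2; -2 > 0 — FAILS

(B) Over all integers in [-1000, 1000], LHS − RHS is always positive; it is smallest at x = -1, where it equals 1:
x = -1: LHS = |2·(-1) + 3| = |1| = 1, RHS = (-1) + 1 = 0; 1 ≠ 0 — holds
At the ends of the range:
x = -1000: LHS = |2·(-1000) + 3| = |-1997| = 1997, RHS = (-1000) + 1 = -999; 1997 ≠ -999 — holds
x = 1000: LHS = |2·1000 + 3| = |2003| = 2003, RHS = 1000 + 1 = 1001; 2003 ≠ 1001 — holds
Hence LHS − RHS is never 0, i.e. the two sides are never equal, so the relation holds for every integer in [-1000, 1000].

Only (A) has a counterexample.

Answer: A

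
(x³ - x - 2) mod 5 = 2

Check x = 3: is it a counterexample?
Substitute x = 3 into the relation:
x = 3: LHS = (3³ - 3 - 2) mod 5 = 22 mod 5 = 2; 2 = 2 — holds

The claim holds here, so x = 3 is not a counterexample. (A counterexample exists elsewhere, e.g. x = 0.)

Answer: No, x = 3 is not a counterexample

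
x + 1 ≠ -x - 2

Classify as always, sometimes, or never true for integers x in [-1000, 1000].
Track d = LHS − RHS over the integers in [-1000, 1000]. Equality would need d = 0, but d changes sign only between consecutive integers, jumping over 0:
x = -2: LHS = (-2) + 1 = -1, RHS = -(-2) - 2 = 0; -1 ≠ 0 — holds  (d = -1)
x = -1: LHS = (-1) + 1 = 0, RHS = -(-1) - 2 = -1; 0 ≠ -1 — holds  (d = 1)
Away from these crossings d keeps a constant sign, and checking every integer in [-1000, 1000] confirms d ≠ 0 throughout. Hence the two sides are never equal, so the relation holds for every integer in [-1000, 1000].

No counterexample exists.

Answer: Always true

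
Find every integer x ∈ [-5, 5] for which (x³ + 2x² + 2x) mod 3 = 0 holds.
Holds for: {-3, 0, 3}
Fails for: {-5, -4, -2, -1, 1, 2, 4, 5}

Answer: {-3, 0, 3}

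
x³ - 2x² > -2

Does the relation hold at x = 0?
x = 0: LHS = 0³ - 2·0² = 0; 0 > -2 — holds

The relation is satisfied at x = 0.

Answer: Yes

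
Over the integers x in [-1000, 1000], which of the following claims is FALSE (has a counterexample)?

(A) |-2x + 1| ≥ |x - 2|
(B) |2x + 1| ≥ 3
(A) x = 0: LHS = |-2·0 + 1| = |1| = 1, RHS = |0 - 2| = |-2| = 2; 1 ≥ 2 — FAILS
(B) x = 0: LHS = |2·0 + 1| = |1| = 1; 1 ≥ 3 — FAILS

Answer: Both A and B are false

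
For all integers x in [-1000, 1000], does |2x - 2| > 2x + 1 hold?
The claim fails at x = 1:
x = 1: LHS = |2·1 - 2| = |0| = 0, RHS = 2·1 + 1 = 3; 0 > 3 — FAILS

Because a single integer refutes it, the statement is false.

Answer: False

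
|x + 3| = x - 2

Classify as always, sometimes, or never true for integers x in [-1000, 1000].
Over all integers in [-1000, 1000], LHS − RHS is always positive; it is smallest at x = 0, where it equals 5:
x = 0: LHS = |0 + 3| = |3| = 3, RHS = 0 - 2 = -2; 3 = -2 — FAILS
At the ends of the range:
x = -1000: LHS = |(-1000) + 3| = |-997| = 997, RHS = (-1000) - 2 = -1002; 997 = -1002 — FAILS
x = 1000: LHS = |1000 + 3| = |1003| = 1003, RHS = 1000 - 2 = 998; 1003 = 998 — FAILS
Hence LHS − RHS is never 0, i.e. the two sides are never equal, so the claimed relation (=) fails for every integer in [-1000, 1000].

No integer in the range satisfies it.

Answer: Never true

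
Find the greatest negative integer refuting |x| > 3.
Testing negative integers from -1 downward:
x = -1: LHS = |-1| = 1; 1 > 3 — FAILS  ← closest negative counterexample to 0

Answer: x = -1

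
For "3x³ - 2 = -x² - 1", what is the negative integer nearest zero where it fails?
Testing negative integers from -1 downward:
x = -1: LHS = 3·(-1)³ - 2 = -5, RHS = -(-1)² - 1 = -2; -5 = -2 — FAILS  ← closest negative counterexample to 0

Answer: x = -1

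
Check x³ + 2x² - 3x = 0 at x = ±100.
x = 100: LHS = 100³ + 2·100² - 3·100 = 1019700; 1019700 = 0 — FAILS
x = -100: LHS = (-100)³ + 2·(-100)² - 3·(-100) = -979700; -979700 = 0 — FAILS

Answer: No, fails for both x = 100 and x = -100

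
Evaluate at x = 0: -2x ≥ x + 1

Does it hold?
x = 0: LHS = -2·0 = 0, RHS = 0 + 1 = 1; 0 ≥ 1 — FAILS

The relation fails at x = 0, so x = 0 is a counterexample.

Answer: No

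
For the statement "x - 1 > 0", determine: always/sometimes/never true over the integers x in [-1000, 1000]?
Holds at x = 2: LHS = 2 - 1 = 1; 1 > 0 — holds
Fails at x = 0: LHS = 0 - 1 = -1; -1 > 0 — FAILS
It is satisfied by some integers in the range but not all.

Answer: Sometimes true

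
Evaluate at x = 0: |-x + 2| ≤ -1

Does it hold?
x = 0: LHS = |-0 + 2| = |2| = 2; 2 ≤ -1 — FAILS

The relation fails at x = 0, so x = 0 is a counterexample.

Answer: No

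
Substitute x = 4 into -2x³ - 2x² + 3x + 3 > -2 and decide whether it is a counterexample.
Substitute x = 4 into the relation:
x = 4: LHS = -2·4³ - 2·4² + 3·4 + 3 = -145; -145 > -2 — FAILS

Since the claim fails at x = 4, this value is a counterexample.

Answer: Yes, x = 4 is a counterexample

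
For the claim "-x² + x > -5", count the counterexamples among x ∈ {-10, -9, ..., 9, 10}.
Counterexamples in [-10, 10]: {-10, -9, -8, -7, -6, -5, -4, -3, -2, 3, 4, 5, 6, 7, 8, 9, 10}.

Counting them gives 17 values.

Answer: 17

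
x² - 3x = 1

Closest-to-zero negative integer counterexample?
Testing negative integers from -1 downward:
x = -1: LHS = (-1)² - 3·(-1) = 4; 4 = 1 — FAILS  ← closest negative counterexample to 0

Answer: x = -1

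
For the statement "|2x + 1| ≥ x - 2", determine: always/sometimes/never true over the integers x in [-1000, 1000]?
Over all integers in [-1000, 1000], LHS − RHS is smallest at x = 0, where it equals 3:
x = 0: LHS = |2·0 + 1| = |1| = 1, RHS = 0 - 2 = -2; 1 ≥ -2 — holds
At the ends of the range:
x = -1000: LHS = |2·(-1000) + 1| = |-1999| = 1999, RHS = (-1000) - 2 = -1002; 1999 ≥ -1002 — holds
x = 1000: LHS = |2·1000 + 1| = |2001| = 2001, RHS = 1000 - 2 = 998; 2001 ≥ 998 — holds
Hence LHS − RHS is never negative, i.e. LHS ≥ RHS throughout, so the relation holds for every integer in [-1000, 1000].

No counterexample exists.

Answer: Always true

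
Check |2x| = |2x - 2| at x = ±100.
x = 100: LHS = |2·100| = |200| = 200, RHS = |2·100 - 2| = |198| = 198; 200 = 198 — FAILS
x = -100: LHS = |2·(-100)| = |-200| = 200, RHS = |2·(-100) - 2| = |-202| = 202; 200 = 202 — FAILS

Answer: No, fails for both x = 100 and x = -100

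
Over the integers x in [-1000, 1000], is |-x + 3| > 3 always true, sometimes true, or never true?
Holds at x = -1: LHS = |-(-1) + 3| = |4| = 4; 4 > 3 — holds
Fails at x = 0: LHS = |-0 + 3| = |3| = 3; 3 > 3 — FAILS
It is satisfied by some integers in the range but not all.

Answer: Sometimes true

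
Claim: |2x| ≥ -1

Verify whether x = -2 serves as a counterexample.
Substitute x = -2 into the relation:
x = -2: LHS = |2·(-2)| = |-4| = 4; 4 ≥ -1 — holds

The relation holds at x = -2, so it is not a counterexample.

Answer: No, x = -2 is not a counterexample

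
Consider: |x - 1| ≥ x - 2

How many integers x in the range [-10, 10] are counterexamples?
Over all integers in [-10, 10], LHS − RHS is smallest at x = 1, where it equals 1:
x = 1: LHS = |1 - 1| = |0| = 0, RHS = 1 - 2 = -1; 0 ≥ -1 — holds
At the ends of the range:
x = -10: LHS = |(-10) - 1| = |-11| = 11, RHS = (-10) - 2 = -12; 11 ≥ -12 — holds
x = 10: LHS = |10 - 1| = |9| = 9, RHS = 10 - 2 = 8; 9 ≥ 8 — holds
Hence LHS − RHS is never negative, i.e. LHS ≥ RHS throughout, so the relation holds for every integer in [-10, 10].

No counterexample appears in that range.

Answer: 0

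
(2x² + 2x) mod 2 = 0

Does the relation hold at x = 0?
x = 0: LHS = (2·0² + 2·0) mod 2 = 0 mod 2 = 0; 0 = 0 — holds

The relation is satisfied at x = 0.

Answer: Yes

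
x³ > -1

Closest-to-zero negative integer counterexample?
Testing negative integers from -1 downward:
x = -1: LHS = (-1)³ = -1; -1 > -1 — FAILS  ← closest negative counterexample to 0

Answer: x = -1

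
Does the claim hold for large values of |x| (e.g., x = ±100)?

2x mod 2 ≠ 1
x = 100: LHS = (2·100) mod 2 = 200 mod 2 = 0; 0 ≠ 1 — holds
x = -100: LHS = (2·(-100)) mod 2 = (-200) mod 2 = 0; 0 ≠ 1 — holds

Answer: Yes, holds for both x = 100 and x = -100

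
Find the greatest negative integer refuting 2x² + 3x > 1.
Testing negative integers from -1 downward:
x = -1: LHS = 2·(-1)² + 3·(-1) = -1; -1 > 1 — FAILS  ← closest negative counterexample to 0

Answer: x = -1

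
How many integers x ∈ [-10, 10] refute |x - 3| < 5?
Counterexamples in [-10, 10]: {-10, -9, -8, -7, -6, -5, -4, -3, -2, 8, 9, 10}.

Counting them gives 12 values.

Answer: 12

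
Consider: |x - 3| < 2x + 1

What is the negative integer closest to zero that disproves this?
Testing negative integers from -1 downward:
x = -1: LHS = |(-1) - 3| = |-4| = 4, RHS = 2·(-1) + 1 = -1; 4 < -1 — FAILS  ← closest negative counterexample to 0

Answer: x = -1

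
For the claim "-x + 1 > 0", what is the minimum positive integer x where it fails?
Testing positive integers:
x = 1: LHS = -1 + 1 = 0; 0 > 0 — FAILS  ← smallest positive counterexample

Answer: x = 1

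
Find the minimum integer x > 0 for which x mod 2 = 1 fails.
Testing positive integers:
x = 1: LHS = 1 mod 2 = 1; 1 = 1 — holds
x = 2: LHS = 2 mod 2 = 0; 0 = 1 — FAILS  ← smallest positive counterexample

Answer: x = 2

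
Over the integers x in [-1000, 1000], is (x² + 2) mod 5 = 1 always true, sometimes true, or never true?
Holds at x = 2: LHS = (2² + 2) mod 5 = 6 mod 5 = 1; 1 = 1 — holds
Fails at x = 0: LHS = (0² + 2) mod 5 = 2 mod 5 = 2; 2 = 1 — FAILS
It is satisfied by some integers in the range but not all.

Answer: Sometimes true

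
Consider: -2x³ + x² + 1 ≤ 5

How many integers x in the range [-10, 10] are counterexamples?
Counterexamples in [-10, 10]: {-10, -9, -8, -7, -6, -5, -4, -3, -2}.

Counting them gives 9 values.

Answer: 9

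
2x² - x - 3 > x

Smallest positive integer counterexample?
Testing positive integers:
x = 1: LHS = 2·1² - 1 - 3 = -2; -2 > 1 — FAILS  ← smallest positive counterexample

Answer: x = 1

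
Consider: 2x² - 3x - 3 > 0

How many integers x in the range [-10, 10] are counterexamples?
Counterexamples in [-10, 10]: {0, 1, 2}.

Counting them gives 3 values.

Answer: 3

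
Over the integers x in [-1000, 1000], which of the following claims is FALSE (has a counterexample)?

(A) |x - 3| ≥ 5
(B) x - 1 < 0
(A) x = 0: LHS = |0 - 3| = |-3| = 3; 3 ≥ 5 — FAILS
(B) x = 1: LHS = 1 - 1 = 0; 0 < 0 — FAILS

Answer: Both A and B are false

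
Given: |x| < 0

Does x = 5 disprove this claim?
Substitute x = 5 into the relation:
x = 5: LHS = |5| = 5; 5 < 0 — FAILS

Since the claim fails at x = 5, this value is a counterexample.

Answer: Yes, x = 5 is a counterexample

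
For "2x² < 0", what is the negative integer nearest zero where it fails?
Testing negative integers from -1 downward:
x = -1: LHS = 2·(-1)² = 2; 2 < 0 — FAILS  ← closest negative counterexample to 0

Answer: x = -1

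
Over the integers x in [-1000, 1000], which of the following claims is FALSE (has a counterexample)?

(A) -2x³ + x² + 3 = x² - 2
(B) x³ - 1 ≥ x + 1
(A) x = 0: LHS = -2·0³ + 0² + 3 = 3, RHS = 0² - 2 = -2; 3 = -2 — FAILS
(B) x = 0: LHS = 0³ - 1 = -1, RHS = 0 + 1 = 1; -1 ≥ 1 — FAILS

Answer: Both A and B are false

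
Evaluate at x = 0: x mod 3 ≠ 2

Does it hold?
x = 0: LHS = 0 mod 3 = 0; 0 ≠ 2 — holds

The relation is satisfied at x = 0.

Answer: Yes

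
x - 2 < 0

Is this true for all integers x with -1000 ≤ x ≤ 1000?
The claim fails at x = 2:
x = 2: LHS = 2 - 2 = 0; 0 < 0 — FAILS

Because a single integer refutes it, the statement is false.

Answer: False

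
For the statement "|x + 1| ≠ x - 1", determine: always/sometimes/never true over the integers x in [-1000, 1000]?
Over all integers in [-1000, 1000], LHS − RHS is always positive; it is smallest at x = 0, where it equals 2:
x = 0: LHS = |0 + 1| = |1| = 1, RHS = 0 - 1 = -1; 1 ≠ -1 — holds
At the ends of the range:
x = -1000: LHS = |(-1000) + 1| = |-999| = 999, RHS = (-1000) - 1 = -1001; 999 ≠ -1001 — holds
x = 1000: LHS = |1000 + 1| = |1001| = 1001, RHS = 1000 - 1 = 999; 1001 ≠ 999 — holds
Hence LHS − RHS is never 0, i.e. the two sides are never equal, so the relation holds for every integer in [-1000, 1000].

No counterexample exists.

Answer: Always true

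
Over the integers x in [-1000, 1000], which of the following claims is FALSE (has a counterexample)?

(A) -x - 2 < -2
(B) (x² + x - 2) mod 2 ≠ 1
(A) x = 0: LHS = -0 - 2 = -2; -2 < -2 — FAILS

(B) For a polynomial with integer coefficients, its value mod 2 depends only on x mod 2, so it suffices to check one representative of each residue class, x = 0, 1:
x = 0: LHS = (0² + 0 - 2) mod 2 = (-2) mod 2 = 0; 0 ≠ 1 — holds
x = 1: LHS = (1² + 1 - 2) mod 2 = 0 mod 2 = 0; 0 ≠ 1 — holds
The relation holds in every residue class, so the relation holds for every integer in [-1000, 1000].

Only (A) has a counterexample.

Answer: A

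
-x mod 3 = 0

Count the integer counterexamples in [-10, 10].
Counterexamples in [-10, 10]: {-10, -8, -7, -5, -4, -2, -1, 1, 2, 4, 5, 7, 8, 10}.

Counting them gives 14 values.

Answer: 14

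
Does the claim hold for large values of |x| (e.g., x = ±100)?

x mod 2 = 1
x = 100: LHS = 100 mod 2 = 0; 0 = 1 — FAILS
x = -100: LHS = (-100) mod 2 = 0; 0 = 1 — FAILS

Answer: No, fails for both x = 100 and x = -100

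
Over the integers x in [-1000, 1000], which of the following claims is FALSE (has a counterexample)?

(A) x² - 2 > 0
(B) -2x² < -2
(A) x = 0: LHS = 0² - 2 = -2; -2 > 0 — FAILS
(B) x = 0: LHS = -2·0² = 0; 0 < -2 — FAILS

Answer: Both A and B are false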